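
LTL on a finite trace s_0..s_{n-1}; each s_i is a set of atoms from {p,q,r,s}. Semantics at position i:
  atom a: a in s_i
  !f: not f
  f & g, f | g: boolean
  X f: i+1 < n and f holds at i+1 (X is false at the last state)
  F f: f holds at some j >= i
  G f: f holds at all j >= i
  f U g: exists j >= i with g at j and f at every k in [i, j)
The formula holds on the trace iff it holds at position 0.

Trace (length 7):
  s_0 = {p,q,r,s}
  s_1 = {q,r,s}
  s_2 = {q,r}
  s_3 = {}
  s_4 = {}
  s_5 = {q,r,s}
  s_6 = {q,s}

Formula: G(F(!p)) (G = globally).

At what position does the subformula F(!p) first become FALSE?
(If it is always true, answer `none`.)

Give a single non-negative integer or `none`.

s_0={p,q,r,s}: F(!p)=True !p=False p=True
s_1={q,r,s}: F(!p)=True !p=True p=False
s_2={q,r}: F(!p)=True !p=True p=False
s_3={}: F(!p)=True !p=True p=False
s_4={}: F(!p)=True !p=True p=False
s_5={q,r,s}: F(!p)=True !p=True p=False
s_6={q,s}: F(!p)=True !p=True p=False
G(F(!p)) holds globally = True
No violation — formula holds at every position.

Answer: none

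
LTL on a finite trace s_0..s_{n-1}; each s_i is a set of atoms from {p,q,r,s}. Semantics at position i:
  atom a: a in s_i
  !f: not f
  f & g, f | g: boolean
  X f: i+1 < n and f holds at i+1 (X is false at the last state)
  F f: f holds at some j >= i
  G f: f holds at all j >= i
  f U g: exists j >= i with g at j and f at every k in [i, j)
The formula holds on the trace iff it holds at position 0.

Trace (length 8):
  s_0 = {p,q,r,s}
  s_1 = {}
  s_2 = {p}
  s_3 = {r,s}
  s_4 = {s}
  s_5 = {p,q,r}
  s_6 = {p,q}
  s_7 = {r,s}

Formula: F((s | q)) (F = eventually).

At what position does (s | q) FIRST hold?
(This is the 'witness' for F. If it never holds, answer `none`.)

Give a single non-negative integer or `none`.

s_0={p,q,r,s}: (s | q)=True s=True q=True
s_1={}: (s | q)=False s=False q=False
s_2={p}: (s | q)=False s=False q=False
s_3={r,s}: (s | q)=True s=True q=False
s_4={s}: (s | q)=True s=True q=False
s_5={p,q,r}: (s | q)=True s=False q=True
s_6={p,q}: (s | q)=True s=False q=True
s_7={r,s}: (s | q)=True s=True q=False
F((s | q)) holds; first witness at position 0.

Answer: 0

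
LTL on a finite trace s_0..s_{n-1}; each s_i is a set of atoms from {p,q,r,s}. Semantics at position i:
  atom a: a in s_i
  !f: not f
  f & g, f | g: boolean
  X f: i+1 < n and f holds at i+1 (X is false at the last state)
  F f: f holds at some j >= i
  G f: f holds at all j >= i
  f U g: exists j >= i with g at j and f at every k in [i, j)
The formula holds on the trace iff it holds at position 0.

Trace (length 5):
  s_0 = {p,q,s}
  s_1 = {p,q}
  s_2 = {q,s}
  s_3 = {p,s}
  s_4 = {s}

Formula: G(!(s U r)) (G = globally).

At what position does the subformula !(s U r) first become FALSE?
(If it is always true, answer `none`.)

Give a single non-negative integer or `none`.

s_0={p,q,s}: !(s U r)=True (s U r)=False s=True r=False
s_1={p,q}: !(s U r)=True (s U r)=False s=False r=False
s_2={q,s}: !(s U r)=True (s U r)=False s=True r=False
s_3={p,s}: !(s U r)=True (s U r)=False s=True r=False
s_4={s}: !(s U r)=True (s U r)=False s=True r=False
G(!(s U r)) holds globally = True
No violation — formula holds at every position.

Answer: none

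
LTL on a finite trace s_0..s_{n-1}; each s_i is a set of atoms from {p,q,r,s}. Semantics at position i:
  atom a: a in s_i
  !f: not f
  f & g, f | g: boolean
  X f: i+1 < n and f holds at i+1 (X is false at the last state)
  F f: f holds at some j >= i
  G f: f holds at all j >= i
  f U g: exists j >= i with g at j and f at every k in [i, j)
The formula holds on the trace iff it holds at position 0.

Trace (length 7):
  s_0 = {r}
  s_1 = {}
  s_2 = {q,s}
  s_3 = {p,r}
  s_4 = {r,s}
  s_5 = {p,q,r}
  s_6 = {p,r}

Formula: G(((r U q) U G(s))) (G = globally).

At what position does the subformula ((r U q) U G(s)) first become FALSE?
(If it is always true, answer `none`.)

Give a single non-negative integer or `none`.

Answer: 0

Derivation:
s_0={r}: ((r U q) U G(s))=False (r U q)=False r=True q=False G(s)=False s=False
s_1={}: ((r U q) U G(s))=False (r U q)=False r=False q=False G(s)=False s=False
s_2={q,s}: ((r U q) U G(s))=False (r U q)=True r=False q=True G(s)=False s=True
s_3={p,r}: ((r U q) U G(s))=False (r U q)=True r=True q=False G(s)=False s=False
s_4={r,s}: ((r U q) U G(s))=False (r U q)=True r=True q=False G(s)=False s=True
s_5={p,q,r}: ((r U q) U G(s))=False (r U q)=True r=True q=True G(s)=False s=False
s_6={p,r}: ((r U q) U G(s))=False (r U q)=False r=True q=False G(s)=False s=False
G(((r U q) U G(s))) holds globally = False
First violation at position 0.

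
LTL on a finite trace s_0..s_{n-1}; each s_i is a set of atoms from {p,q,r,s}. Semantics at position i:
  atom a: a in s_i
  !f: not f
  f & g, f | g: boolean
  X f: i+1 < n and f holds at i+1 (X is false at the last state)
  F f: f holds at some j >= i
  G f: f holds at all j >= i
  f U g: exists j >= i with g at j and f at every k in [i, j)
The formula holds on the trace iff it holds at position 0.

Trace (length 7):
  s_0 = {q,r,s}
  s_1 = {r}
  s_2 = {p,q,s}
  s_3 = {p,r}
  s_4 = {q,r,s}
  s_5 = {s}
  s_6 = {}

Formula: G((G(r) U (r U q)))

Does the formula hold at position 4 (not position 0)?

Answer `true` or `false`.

s_0={q,r,s}: G((G(r) U (r U q)))=False (G(r) U (r U q))=True G(r)=False r=True (r U q)=True q=True
s_1={r}: G((G(r) U (r U q)))=False (G(r) U (r U q))=True G(r)=False r=True (r U q)=True q=False
s_2={p,q,s}: G((G(r) U (r U q)))=False (G(r) U (r U q))=True G(r)=False r=False (r U q)=True q=True
s_3={p,r}: G((G(r) U (r U q)))=False (G(r) U (r U q))=True G(r)=False r=True (r U q)=True q=False
s_4={q,r,s}: G((G(r) U (r U q)))=False (G(r) U (r U q))=True G(r)=False r=True (r U q)=True q=True
s_5={s}: G((G(r) U (r U q)))=False (G(r) U (r U q))=False G(r)=False r=False (r U q)=False q=False
s_6={}: G((G(r) U (r U q)))=False (G(r) U (r U q))=False G(r)=False r=False (r U q)=False q=False
Evaluating at position 4: result = False

Answer: false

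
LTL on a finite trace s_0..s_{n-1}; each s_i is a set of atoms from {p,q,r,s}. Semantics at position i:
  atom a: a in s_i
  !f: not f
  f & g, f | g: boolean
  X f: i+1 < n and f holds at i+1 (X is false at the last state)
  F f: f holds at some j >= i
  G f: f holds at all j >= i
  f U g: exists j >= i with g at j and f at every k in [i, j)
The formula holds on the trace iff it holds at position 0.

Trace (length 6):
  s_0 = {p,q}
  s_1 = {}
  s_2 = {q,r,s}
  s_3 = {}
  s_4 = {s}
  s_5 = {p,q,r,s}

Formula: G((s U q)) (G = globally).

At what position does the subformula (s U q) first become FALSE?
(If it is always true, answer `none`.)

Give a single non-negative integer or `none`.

s_0={p,q}: (s U q)=True s=False q=True
s_1={}: (s U q)=False s=False q=False
s_2={q,r,s}: (s U q)=True s=True q=True
s_3={}: (s U q)=False s=False q=False
s_4={s}: (s U q)=True s=True q=False
s_5={p,q,r,s}: (s U q)=True s=True q=True
G((s U q)) holds globally = False
First violation at position 1.

Answer: 1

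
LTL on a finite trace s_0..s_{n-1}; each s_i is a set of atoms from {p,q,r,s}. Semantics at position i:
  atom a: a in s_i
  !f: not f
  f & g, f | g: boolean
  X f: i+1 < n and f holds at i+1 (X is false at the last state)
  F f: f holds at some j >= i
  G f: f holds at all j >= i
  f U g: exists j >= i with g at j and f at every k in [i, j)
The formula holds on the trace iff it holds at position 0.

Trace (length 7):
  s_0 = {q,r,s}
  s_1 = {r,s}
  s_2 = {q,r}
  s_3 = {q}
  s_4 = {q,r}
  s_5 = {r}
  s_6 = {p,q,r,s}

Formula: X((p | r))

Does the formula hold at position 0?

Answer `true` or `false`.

s_0={q,r,s}: X((p | r))=True (p | r)=True p=False r=True
s_1={r,s}: X((p | r))=True (p | r)=True p=False r=True
s_2={q,r}: X((p | r))=False (p | r)=True p=False r=True
s_3={q}: X((p | r))=True (p | r)=False p=False r=False
s_4={q,r}: X((p | r))=True (p | r)=True p=False r=True
s_5={r}: X((p | r))=True (p | r)=True p=False r=True
s_6={p,q,r,s}: X((p | r))=False (p | r)=True p=True r=True

Answer: true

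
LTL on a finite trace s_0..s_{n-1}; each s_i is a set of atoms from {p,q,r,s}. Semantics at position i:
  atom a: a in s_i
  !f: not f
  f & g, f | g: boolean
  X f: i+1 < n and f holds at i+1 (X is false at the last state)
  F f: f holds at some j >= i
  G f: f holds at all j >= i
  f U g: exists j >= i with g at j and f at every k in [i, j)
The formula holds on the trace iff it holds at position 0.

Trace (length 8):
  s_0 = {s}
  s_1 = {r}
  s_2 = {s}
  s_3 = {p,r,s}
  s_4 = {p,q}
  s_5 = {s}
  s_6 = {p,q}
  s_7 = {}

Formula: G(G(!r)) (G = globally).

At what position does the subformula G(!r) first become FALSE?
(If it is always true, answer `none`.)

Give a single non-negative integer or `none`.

Answer: 0

Derivation:
s_0={s}: G(!r)=False !r=True r=False
s_1={r}: G(!r)=False !r=False r=True
s_2={s}: G(!r)=False !r=True r=False
s_3={p,r,s}: G(!r)=False !r=False r=True
s_4={p,q}: G(!r)=True !r=True r=False
s_5={s}: G(!r)=True !r=True r=False
s_6={p,q}: G(!r)=True !r=True r=False
s_7={}: G(!r)=True !r=True r=False
G(G(!r)) holds globally = False
First violation at position 0.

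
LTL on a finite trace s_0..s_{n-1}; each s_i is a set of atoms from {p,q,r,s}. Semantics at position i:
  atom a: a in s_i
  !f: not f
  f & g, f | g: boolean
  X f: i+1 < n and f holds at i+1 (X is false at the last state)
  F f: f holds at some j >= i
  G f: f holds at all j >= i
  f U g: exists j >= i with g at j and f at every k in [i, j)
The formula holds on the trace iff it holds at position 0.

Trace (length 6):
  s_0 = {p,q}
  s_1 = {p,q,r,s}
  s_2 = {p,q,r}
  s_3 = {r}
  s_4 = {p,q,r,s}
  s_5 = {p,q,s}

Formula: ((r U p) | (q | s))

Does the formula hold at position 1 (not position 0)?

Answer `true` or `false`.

Answer: true

Derivation:
s_0={p,q}: ((r U p) | (q | s))=True (r U p)=True r=False p=True (q | s)=True q=True s=False
s_1={p,q,r,s}: ((r U p) | (q | s))=True (r U p)=True r=True p=True (q | s)=True q=True s=True
s_2={p,q,r}: ((r U p) | (q | s))=True (r U p)=True r=True p=True (q | s)=True q=True s=False
s_3={r}: ((r U p) | (q | s))=True (r U p)=True r=True p=False (q | s)=False q=False s=False
s_4={p,q,r,s}: ((r U p) | (q | s))=True (r U p)=True r=True p=True (q | s)=True q=True s=True
s_5={p,q,s}: ((r U p) | (q | s))=True (r U p)=True r=False p=True (q | s)=True q=True s=True
Evaluating at position 1: result = True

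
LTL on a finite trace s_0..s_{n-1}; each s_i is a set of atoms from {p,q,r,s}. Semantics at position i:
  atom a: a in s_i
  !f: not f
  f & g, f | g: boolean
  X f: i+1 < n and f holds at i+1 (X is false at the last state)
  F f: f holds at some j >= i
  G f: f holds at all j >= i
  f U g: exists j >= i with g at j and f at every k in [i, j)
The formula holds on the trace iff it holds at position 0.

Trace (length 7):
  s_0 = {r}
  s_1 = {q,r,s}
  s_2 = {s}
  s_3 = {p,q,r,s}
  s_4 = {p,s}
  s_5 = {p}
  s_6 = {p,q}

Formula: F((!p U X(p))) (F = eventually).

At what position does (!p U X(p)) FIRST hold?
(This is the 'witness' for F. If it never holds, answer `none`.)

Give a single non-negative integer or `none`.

Answer: 0

Derivation:
s_0={r}: (!p U X(p))=True !p=True p=False X(p)=False
s_1={q,r,s}: (!p U X(p))=True !p=True p=False X(p)=False
s_2={s}: (!p U X(p))=True !p=True p=False X(p)=True
s_3={p,q,r,s}: (!p U X(p))=True !p=False p=True X(p)=True
s_4={p,s}: (!p U X(p))=True !p=False p=True X(p)=True
s_5={p}: (!p U X(p))=True !p=False p=True X(p)=True
s_6={p,q}: (!p U X(p))=False !p=False p=True X(p)=False
F((!p U X(p))) holds; first witness at position 0.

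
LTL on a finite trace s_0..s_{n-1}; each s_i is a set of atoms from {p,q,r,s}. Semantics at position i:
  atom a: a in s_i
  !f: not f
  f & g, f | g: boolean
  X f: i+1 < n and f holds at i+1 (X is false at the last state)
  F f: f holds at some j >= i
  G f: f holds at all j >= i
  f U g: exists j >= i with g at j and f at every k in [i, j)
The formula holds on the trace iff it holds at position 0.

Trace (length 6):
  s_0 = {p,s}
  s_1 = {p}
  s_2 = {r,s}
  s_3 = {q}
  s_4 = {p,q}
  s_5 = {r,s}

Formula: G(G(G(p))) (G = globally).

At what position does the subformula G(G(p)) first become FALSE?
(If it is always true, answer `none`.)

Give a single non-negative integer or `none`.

Answer: 0

Derivation:
s_0={p,s}: G(G(p))=False G(p)=False p=True
s_1={p}: G(G(p))=False G(p)=False p=True
s_2={r,s}: G(G(p))=False G(p)=False p=False
s_3={q}: G(G(p))=False G(p)=False p=False
s_4={p,q}: G(G(p))=False G(p)=False p=True
s_5={r,s}: G(G(p))=False G(p)=False p=False
G(G(G(p))) holds globally = False
First violation at position 0.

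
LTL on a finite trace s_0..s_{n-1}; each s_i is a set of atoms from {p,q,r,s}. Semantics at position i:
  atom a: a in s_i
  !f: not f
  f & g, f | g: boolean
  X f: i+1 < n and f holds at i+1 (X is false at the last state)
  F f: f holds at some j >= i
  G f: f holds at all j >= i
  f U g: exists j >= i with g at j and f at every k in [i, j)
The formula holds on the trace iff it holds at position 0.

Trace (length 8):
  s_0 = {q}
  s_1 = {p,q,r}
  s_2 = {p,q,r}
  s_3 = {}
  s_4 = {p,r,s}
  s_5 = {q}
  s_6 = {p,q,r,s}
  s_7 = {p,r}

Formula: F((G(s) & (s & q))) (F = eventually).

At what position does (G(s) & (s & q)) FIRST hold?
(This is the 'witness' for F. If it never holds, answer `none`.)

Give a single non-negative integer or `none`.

s_0={q}: (G(s) & (s & q))=False G(s)=False s=False (s & q)=False q=True
s_1={p,q,r}: (G(s) & (s & q))=False G(s)=False s=False (s & q)=False q=True
s_2={p,q,r}: (G(s) & (s & q))=False G(s)=False s=False (s & q)=False q=True
s_3={}: (G(s) & (s & q))=False G(s)=False s=False (s & q)=False q=False
s_4={p,r,s}: (G(s) & (s & q))=False G(s)=False s=True (s & q)=False q=False
s_5={q}: (G(s) & (s & q))=False G(s)=False s=False (s & q)=False q=True
s_6={p,q,r,s}: (G(s) & (s & q))=False G(s)=False s=True (s & q)=True q=True
s_7={p,r}: (G(s) & (s & q))=False G(s)=False s=False (s & q)=False q=False
F((G(s) & (s & q))) does not hold (no witness exists).

Answer: none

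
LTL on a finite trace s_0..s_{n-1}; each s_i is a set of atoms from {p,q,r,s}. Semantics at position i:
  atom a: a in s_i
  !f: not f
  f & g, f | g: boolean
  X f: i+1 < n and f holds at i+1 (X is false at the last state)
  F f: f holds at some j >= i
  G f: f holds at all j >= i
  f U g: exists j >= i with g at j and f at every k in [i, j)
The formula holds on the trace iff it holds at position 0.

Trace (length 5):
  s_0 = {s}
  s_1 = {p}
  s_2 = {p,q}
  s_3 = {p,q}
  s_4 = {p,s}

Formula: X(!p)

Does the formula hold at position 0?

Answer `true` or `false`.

s_0={s}: X(!p)=False !p=True p=False
s_1={p}: X(!p)=False !p=False p=True
s_2={p,q}: X(!p)=False !p=False p=True
s_3={p,q}: X(!p)=False !p=False p=True
s_4={p,s}: X(!p)=False !p=False p=True

Answer: false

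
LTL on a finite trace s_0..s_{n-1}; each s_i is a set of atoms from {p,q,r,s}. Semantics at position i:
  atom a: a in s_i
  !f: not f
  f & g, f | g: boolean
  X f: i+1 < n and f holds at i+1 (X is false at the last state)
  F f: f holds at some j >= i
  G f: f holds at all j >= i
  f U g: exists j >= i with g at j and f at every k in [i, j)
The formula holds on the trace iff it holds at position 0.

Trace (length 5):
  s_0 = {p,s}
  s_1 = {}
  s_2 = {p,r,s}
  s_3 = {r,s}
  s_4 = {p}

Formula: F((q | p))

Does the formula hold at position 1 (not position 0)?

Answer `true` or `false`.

Answer: true

Derivation:
s_0={p,s}: F((q | p))=True (q | p)=True q=False p=True
s_1={}: F((q | p))=True (q | p)=False q=False p=False
s_2={p,r,s}: F((q | p))=True (q | p)=True q=False p=True
s_3={r,s}: F((q | p))=True (q | p)=False q=False p=False
s_4={p}: F((q | p))=True (q | p)=True q=False p=True
Evaluating at position 1: result = True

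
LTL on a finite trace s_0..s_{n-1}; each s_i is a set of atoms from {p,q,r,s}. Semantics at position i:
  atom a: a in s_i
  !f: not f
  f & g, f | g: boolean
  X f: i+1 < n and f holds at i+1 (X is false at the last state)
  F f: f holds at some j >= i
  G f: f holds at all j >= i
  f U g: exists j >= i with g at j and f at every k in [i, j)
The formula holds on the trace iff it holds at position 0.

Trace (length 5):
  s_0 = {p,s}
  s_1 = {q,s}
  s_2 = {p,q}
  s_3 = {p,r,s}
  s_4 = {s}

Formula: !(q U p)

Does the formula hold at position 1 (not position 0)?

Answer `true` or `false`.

Answer: false

Derivation:
s_0={p,s}: !(q U p)=False (q U p)=True q=False p=True
s_1={q,s}: !(q U p)=False (q U p)=True q=True p=False
s_2={p,q}: !(q U p)=False (q U p)=True q=True p=True
s_3={p,r,s}: !(q U p)=False (q U p)=True q=False p=True
s_4={s}: !(q U p)=True (q U p)=False q=False p=False
Evaluating at position 1: result = False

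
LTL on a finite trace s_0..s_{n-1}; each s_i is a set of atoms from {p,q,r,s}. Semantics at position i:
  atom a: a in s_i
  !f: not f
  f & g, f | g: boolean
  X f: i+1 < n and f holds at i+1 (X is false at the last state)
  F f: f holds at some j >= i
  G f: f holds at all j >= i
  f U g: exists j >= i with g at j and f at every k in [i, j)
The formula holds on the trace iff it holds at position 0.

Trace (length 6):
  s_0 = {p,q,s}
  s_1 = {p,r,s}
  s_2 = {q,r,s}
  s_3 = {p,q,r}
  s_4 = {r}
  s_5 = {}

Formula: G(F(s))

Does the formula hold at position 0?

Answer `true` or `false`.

s_0={p,q,s}: G(F(s))=False F(s)=True s=True
s_1={p,r,s}: G(F(s))=False F(s)=True s=True
s_2={q,r,s}: G(F(s))=False F(s)=True s=True
s_3={p,q,r}: G(F(s))=False F(s)=False s=False
s_4={r}: G(F(s))=False F(s)=False s=False
s_5={}: G(F(s))=False F(s)=False s=False

Answer: false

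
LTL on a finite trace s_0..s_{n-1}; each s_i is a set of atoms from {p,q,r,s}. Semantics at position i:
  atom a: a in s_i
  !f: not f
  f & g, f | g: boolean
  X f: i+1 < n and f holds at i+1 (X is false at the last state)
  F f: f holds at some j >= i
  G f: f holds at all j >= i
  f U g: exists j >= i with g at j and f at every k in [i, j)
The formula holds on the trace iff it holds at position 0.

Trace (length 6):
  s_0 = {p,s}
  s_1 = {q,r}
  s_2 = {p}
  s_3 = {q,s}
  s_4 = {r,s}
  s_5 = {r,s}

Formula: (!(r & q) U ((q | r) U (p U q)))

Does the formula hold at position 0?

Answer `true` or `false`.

Answer: true

Derivation:
s_0={p,s}: (!(r & q) U ((q | r) U (p U q)))=True !(r & q)=True (r & q)=False r=False q=False ((q | r) U (p U q))=True (q | r)=False (p U q)=True p=True
s_1={q,r}: (!(r & q) U ((q | r) U (p U q)))=True !(r & q)=False (r & q)=True r=True q=True ((q | r) U (p U q))=True (q | r)=True (p U q)=True p=False
s_2={p}: (!(r & q) U ((q | r) U (p U q)))=True !(r & q)=True (r & q)=False r=False q=False ((q | r) U (p U q))=True (q | r)=False (p U q)=True p=True
s_3={q,s}: (!(r & q) U ((q | r) U (p U q)))=True !(r & q)=True (r & q)=False r=False q=True ((q | r) U (p U q))=True (q | r)=True (p U q)=True p=False
s_4={r,s}: (!(r & q) U ((q | r) U (p U q)))=False !(r & q)=True (r & q)=False r=True q=False ((q | r) U (p U q))=False (q | r)=True (p U q)=False p=False
s_5={r,s}: (!(r & q) U ((q | r) U (p U q)))=False !(r & q)=True (r & q)=False r=True q=False ((q | r) U (p U q))=False (q | r)=True (p U q)=False p=False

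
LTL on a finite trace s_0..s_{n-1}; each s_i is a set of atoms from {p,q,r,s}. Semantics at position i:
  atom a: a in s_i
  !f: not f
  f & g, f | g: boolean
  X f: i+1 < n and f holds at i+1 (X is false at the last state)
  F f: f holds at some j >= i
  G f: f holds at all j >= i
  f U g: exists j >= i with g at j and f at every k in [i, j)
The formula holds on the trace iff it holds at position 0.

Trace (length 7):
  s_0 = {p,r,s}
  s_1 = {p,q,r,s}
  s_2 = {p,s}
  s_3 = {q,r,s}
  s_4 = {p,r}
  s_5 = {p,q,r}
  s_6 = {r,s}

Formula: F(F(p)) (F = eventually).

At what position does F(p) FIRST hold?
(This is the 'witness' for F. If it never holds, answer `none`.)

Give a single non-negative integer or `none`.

s_0={p,r,s}: F(p)=True p=True
s_1={p,q,r,s}: F(p)=True p=True
s_2={p,s}: F(p)=True p=True
s_3={q,r,s}: F(p)=True p=False
s_4={p,r}: F(p)=True p=True
s_5={p,q,r}: F(p)=True p=True
s_6={r,s}: F(p)=False p=False
F(F(p)) holds; first witness at position 0.

Answer: 0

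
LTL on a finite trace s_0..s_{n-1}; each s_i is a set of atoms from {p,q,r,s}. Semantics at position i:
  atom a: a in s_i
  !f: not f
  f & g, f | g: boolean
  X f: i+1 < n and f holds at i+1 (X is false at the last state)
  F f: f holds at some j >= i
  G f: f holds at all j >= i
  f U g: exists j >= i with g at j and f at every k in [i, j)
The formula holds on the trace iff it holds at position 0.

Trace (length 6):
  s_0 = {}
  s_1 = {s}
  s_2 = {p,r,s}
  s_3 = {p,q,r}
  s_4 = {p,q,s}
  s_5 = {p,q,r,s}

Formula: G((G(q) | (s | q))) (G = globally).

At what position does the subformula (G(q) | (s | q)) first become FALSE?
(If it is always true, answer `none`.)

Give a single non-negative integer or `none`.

s_0={}: (G(q) | (s | q))=False G(q)=False q=False (s | q)=False s=False
s_1={s}: (G(q) | (s | q))=True G(q)=False q=False (s | q)=True s=True
s_2={p,r,s}: (G(q) | (s | q))=True G(q)=False q=False (s | q)=True s=True
s_3={p,q,r}: (G(q) | (s | q))=True G(q)=True q=True (s | q)=True s=False
s_4={p,q,s}: (G(q) | (s | q))=True G(q)=True q=True (s | q)=True s=True
s_5={p,q,r,s}: (G(q) | (s | q))=True G(q)=True q=True (s | q)=True s=True
G((G(q) | (s | q))) holds globally = False
First violation at position 0.

Answer: 0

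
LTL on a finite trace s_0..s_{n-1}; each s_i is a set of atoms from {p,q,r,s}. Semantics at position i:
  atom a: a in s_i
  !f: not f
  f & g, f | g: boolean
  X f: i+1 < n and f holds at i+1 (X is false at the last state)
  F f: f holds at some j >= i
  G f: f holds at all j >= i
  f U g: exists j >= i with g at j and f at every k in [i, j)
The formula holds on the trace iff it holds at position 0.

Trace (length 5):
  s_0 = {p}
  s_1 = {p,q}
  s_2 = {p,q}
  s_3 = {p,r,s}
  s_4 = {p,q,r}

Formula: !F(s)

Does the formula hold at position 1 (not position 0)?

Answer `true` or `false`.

s_0={p}: !F(s)=False F(s)=True s=False
s_1={p,q}: !F(s)=False F(s)=True s=False
s_2={p,q}: !F(s)=False F(s)=True s=False
s_3={p,r,s}: !F(s)=False F(s)=True s=True
s_4={p,q,r}: !F(s)=True F(s)=False s=False
Evaluating at position 1: result = False

Answer: false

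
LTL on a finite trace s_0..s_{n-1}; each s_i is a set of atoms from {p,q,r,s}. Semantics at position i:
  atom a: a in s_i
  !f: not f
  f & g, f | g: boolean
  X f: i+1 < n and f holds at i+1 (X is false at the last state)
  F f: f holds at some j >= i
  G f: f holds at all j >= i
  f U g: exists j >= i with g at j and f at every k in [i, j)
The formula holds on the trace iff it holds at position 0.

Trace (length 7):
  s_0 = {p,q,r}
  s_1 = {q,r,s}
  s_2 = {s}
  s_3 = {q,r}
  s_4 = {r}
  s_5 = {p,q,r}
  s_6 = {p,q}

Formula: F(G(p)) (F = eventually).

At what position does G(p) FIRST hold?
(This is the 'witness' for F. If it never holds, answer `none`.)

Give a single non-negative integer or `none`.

s_0={p,q,r}: G(p)=False p=True
s_1={q,r,s}: G(p)=False p=False
s_2={s}: G(p)=False p=False
s_3={q,r}: G(p)=False p=False
s_4={r}: G(p)=False p=False
s_5={p,q,r}: G(p)=True p=True
s_6={p,q}: G(p)=True p=True
F(G(p)) holds; first witness at position 5.

Answer: 5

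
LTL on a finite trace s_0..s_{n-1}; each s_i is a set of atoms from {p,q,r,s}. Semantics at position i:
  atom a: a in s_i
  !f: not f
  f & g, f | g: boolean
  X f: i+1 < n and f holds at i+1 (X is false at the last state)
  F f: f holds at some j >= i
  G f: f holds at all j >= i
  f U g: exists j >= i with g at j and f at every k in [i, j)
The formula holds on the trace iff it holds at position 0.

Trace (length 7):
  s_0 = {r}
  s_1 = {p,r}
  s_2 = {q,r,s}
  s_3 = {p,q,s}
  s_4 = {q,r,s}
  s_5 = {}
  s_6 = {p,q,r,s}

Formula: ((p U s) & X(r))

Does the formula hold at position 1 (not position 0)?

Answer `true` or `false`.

s_0={r}: ((p U s) & X(r))=False (p U s)=False p=False s=False X(r)=True r=True
s_1={p,r}: ((p U s) & X(r))=True (p U s)=True p=True s=False X(r)=True r=True
s_2={q,r,s}: ((p U s) & X(r))=False (p U s)=True p=False s=True X(r)=False r=True
s_3={p,q,s}: ((p U s) & X(r))=True (p U s)=True p=True s=True X(r)=True r=False
s_4={q,r,s}: ((p U s) & X(r))=False (p U s)=True p=False s=True X(r)=False r=True
s_5={}: ((p U s) & X(r))=False (p U s)=False p=False s=False X(r)=True r=False
s_6={p,q,r,s}: ((p U s) & X(r))=False (p U s)=True p=True s=True X(r)=False r=True
Evaluating at position 1: result = True

Answer: true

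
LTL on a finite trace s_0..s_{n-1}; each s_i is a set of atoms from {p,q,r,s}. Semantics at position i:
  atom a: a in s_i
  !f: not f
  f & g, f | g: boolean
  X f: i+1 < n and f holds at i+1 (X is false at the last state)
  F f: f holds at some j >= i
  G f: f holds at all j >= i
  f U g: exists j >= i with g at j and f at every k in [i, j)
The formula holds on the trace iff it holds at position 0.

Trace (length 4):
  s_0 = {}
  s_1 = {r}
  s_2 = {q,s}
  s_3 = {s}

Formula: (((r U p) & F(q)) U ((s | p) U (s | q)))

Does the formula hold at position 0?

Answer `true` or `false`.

Answer: false

Derivation:
s_0={}: (((r U p) & F(q)) U ((s | p) U (s | q)))=False ((r U p) & F(q))=False (r U p)=False r=False p=False F(q)=True q=False ((s | p) U (s | q))=False (s | p)=False s=False (s | q)=False
s_1={r}: (((r U p) & F(q)) U ((s | p) U (s | q)))=False ((r U p) & F(q))=False (r U p)=False r=True p=False F(q)=True q=False ((s | p) U (s | q))=False (s | p)=False s=False (s | q)=False
s_2={q,s}: (((r U p) & F(q)) U ((s | p) U (s | q)))=True ((r U p) & F(q))=False (r U p)=False r=False p=False F(q)=True q=True ((s | p) U (s | q))=True (s | p)=True s=True (s | q)=True
s_3={s}: (((r U p) & F(q)) U ((s | p) U (s | q)))=True ((r U p) & F(q))=False (r U p)=False r=False p=False F(q)=False q=False ((s | p) U (s | q))=True (s | p)=True s=True (s | q)=True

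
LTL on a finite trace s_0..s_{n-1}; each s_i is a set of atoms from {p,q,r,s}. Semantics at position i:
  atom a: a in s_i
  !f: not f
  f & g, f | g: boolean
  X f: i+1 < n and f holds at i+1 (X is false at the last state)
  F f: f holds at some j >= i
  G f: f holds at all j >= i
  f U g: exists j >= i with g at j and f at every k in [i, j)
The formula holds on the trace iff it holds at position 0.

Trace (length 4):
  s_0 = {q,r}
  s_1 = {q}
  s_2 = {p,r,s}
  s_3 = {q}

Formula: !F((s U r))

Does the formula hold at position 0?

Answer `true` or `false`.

s_0={q,r}: !F((s U r))=False F((s U r))=True (s U r)=True s=False r=True
s_1={q}: !F((s U r))=False F((s U r))=True (s U r)=False s=False r=False
s_2={p,r,s}: !F((s U r))=False F((s U r))=True (s U r)=True s=True r=True
s_3={q}: !F((s U r))=True F((s U r))=False (s U r)=False s=False r=False

Answer: false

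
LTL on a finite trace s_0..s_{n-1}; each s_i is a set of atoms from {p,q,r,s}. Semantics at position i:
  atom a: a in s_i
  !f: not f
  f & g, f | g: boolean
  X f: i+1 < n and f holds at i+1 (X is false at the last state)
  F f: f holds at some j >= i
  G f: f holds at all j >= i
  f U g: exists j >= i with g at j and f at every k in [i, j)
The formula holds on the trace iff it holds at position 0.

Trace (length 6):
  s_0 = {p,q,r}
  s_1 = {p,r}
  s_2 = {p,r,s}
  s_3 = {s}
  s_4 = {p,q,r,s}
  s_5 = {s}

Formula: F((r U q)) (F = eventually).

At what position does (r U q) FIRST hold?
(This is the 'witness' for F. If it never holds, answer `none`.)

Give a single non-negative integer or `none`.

Answer: 0

Derivation:
s_0={p,q,r}: (r U q)=True r=True q=True
s_1={p,r}: (r U q)=False r=True q=False
s_2={p,r,s}: (r U q)=False r=True q=False
s_3={s}: (r U q)=False r=False q=False
s_4={p,q,r,s}: (r U q)=True r=True q=True
s_5={s}: (r U q)=False r=False q=False
F((r U q)) holds; first witness at position 0.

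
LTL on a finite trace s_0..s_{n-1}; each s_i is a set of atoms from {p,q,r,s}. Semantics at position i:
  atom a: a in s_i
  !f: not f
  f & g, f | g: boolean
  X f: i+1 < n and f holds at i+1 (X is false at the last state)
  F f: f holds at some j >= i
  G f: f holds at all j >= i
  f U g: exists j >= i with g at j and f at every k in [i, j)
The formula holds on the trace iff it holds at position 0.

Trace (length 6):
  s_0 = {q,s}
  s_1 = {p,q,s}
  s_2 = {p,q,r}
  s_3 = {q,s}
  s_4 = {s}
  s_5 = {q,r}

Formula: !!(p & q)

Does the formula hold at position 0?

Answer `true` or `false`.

Answer: false

Derivation:
s_0={q,s}: !!(p & q)=False !(p & q)=True (p & q)=False p=False q=True
s_1={p,q,s}: !!(p & q)=True !(p & q)=False (p & q)=True p=True q=True
s_2={p,q,r}: !!(p & q)=True !(p & q)=False (p & q)=True p=True q=True
s_3={q,s}: !!(p & q)=False !(p & q)=True (p & q)=False p=False q=True
s_4={s}: !!(p & q)=False !(p & q)=True (p & q)=False p=False q=False
s_5={q,r}: !!(p & q)=False !(p & q)=True (p & q)=False p=False q=True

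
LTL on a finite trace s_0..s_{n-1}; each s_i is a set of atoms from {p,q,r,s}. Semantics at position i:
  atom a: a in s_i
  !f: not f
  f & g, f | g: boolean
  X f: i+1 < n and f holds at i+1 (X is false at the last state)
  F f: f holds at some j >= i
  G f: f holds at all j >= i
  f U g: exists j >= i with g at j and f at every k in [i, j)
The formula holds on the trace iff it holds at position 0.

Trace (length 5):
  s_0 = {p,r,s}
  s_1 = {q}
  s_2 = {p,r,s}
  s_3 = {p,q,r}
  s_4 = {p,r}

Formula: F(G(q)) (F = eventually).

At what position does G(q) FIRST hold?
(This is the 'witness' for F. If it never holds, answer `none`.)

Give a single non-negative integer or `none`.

Answer: none

Derivation:
s_0={p,r,s}: G(q)=False q=False
s_1={q}: G(q)=False q=True
s_2={p,r,s}: G(q)=False q=False
s_3={p,q,r}: G(q)=False q=True
s_4={p,r}: G(q)=False q=False
F(G(q)) does not hold (no witness exists).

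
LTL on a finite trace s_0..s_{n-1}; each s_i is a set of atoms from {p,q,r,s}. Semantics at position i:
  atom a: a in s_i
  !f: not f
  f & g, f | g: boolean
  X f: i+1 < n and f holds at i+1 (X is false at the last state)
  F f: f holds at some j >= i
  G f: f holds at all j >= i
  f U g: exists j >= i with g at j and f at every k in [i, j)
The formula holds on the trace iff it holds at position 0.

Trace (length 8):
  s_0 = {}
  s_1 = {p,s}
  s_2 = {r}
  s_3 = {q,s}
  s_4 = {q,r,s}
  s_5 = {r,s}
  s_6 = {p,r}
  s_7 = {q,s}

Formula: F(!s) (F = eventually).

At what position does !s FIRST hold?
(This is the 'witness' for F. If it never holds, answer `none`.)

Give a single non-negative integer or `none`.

s_0={}: !s=True s=False
s_1={p,s}: !s=False s=True
s_2={r}: !s=True s=False
s_3={q,s}: !s=False s=True
s_4={q,r,s}: !s=False s=True
s_5={r,s}: !s=False s=True
s_6={p,r}: !s=True s=False
s_7={q,s}: !s=False s=True
F(!s) holds; first witness at position 0.

Answer: 0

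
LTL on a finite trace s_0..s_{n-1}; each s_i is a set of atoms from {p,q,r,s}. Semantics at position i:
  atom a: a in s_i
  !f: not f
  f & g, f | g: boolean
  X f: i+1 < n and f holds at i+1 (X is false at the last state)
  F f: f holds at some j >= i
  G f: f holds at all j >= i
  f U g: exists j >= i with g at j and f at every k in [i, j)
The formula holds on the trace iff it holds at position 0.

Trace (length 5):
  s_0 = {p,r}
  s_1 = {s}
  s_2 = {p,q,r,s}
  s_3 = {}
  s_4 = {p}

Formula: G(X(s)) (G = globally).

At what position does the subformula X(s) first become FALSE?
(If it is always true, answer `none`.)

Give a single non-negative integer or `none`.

Answer: 2

Derivation:
s_0={p,r}: X(s)=True s=False
s_1={s}: X(s)=True s=True
s_2={p,q,r,s}: X(s)=False s=True
s_3={}: X(s)=False s=False
s_4={p}: X(s)=False s=False
G(X(s)) holds globally = False
First violation at position 2.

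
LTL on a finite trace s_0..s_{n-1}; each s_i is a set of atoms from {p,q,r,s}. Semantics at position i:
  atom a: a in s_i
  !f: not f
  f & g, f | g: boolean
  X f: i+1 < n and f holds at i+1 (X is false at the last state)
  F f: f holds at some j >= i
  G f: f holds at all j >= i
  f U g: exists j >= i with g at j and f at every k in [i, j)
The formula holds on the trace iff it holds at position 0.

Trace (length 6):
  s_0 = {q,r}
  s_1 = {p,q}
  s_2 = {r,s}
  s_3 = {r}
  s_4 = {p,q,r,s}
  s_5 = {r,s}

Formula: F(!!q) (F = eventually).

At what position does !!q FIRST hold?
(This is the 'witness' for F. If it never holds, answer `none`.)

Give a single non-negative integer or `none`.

s_0={q,r}: !!q=True !q=False q=True
s_1={p,q}: !!q=True !q=False q=True
s_2={r,s}: !!q=False !q=True q=False
s_3={r}: !!q=False !q=True q=False
s_4={p,q,r,s}: !!q=True !q=False q=True
s_5={r,s}: !!q=False !q=True q=False
F(!!q) holds; first witness at position 0.

Answer: 0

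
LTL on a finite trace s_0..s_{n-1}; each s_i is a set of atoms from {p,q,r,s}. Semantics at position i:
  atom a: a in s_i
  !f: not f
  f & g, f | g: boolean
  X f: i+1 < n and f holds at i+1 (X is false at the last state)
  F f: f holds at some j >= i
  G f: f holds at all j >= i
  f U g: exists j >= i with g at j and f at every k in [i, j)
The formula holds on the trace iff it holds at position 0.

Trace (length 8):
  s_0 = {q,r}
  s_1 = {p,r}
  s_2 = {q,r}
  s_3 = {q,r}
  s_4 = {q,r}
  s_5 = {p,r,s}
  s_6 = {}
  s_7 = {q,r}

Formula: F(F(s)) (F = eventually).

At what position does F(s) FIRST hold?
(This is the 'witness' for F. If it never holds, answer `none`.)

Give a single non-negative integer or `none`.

Answer: 0

Derivation:
s_0={q,r}: F(s)=True s=False
s_1={p,r}: F(s)=True s=False
s_2={q,r}: F(s)=True s=False
s_3={q,r}: F(s)=True s=False
s_4={q,r}: F(s)=True s=False
s_5={p,r,s}: F(s)=True s=True
s_6={}: F(s)=False s=False
s_7={q,r}: F(s)=False s=False
F(F(s)) holds; first witness at position 0.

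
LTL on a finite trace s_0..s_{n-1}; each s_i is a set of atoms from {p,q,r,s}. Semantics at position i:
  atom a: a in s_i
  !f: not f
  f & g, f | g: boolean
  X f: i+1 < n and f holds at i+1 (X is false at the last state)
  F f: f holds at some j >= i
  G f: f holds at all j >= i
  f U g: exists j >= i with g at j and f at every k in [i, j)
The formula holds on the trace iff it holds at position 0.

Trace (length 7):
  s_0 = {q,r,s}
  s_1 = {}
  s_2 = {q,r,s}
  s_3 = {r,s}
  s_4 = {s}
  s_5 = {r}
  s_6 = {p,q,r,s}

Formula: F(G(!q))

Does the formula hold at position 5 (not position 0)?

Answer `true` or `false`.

Answer: false

Derivation:
s_0={q,r,s}: F(G(!q))=False G(!q)=False !q=False q=True
s_1={}: F(G(!q))=False G(!q)=False !q=True q=False
s_2={q,r,s}: F(G(!q))=False G(!q)=False !q=False q=True
s_3={r,s}: F(G(!q))=False G(!q)=False !q=True q=False
s_4={s}: F(G(!q))=False G(!q)=False !q=True q=False
s_5={r}: F(G(!q))=False G(!q)=False !q=True q=False
s_6={p,q,r,s}: F(G(!q))=False G(!q)=False !q=False q=True
Evaluating at position 5: result = False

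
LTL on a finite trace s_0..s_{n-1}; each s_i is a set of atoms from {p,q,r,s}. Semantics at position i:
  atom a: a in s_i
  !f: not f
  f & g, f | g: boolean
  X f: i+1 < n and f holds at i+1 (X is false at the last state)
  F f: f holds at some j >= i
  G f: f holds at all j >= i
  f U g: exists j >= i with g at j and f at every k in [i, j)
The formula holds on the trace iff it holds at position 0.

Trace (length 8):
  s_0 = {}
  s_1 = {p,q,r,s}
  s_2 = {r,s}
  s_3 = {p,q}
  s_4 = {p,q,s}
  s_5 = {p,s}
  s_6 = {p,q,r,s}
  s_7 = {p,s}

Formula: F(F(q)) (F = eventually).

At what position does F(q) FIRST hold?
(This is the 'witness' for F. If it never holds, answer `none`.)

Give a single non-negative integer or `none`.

s_0={}: F(q)=True q=False
s_1={p,q,r,s}: F(q)=True q=True
s_2={r,s}: F(q)=True q=False
s_3={p,q}: F(q)=True q=True
s_4={p,q,s}: F(q)=True q=True
s_5={p,s}: F(q)=True q=False
s_6={p,q,r,s}: F(q)=True q=True
s_7={p,s}: F(q)=False q=False
F(F(q)) holds; first witness at position 0.

Answer: 0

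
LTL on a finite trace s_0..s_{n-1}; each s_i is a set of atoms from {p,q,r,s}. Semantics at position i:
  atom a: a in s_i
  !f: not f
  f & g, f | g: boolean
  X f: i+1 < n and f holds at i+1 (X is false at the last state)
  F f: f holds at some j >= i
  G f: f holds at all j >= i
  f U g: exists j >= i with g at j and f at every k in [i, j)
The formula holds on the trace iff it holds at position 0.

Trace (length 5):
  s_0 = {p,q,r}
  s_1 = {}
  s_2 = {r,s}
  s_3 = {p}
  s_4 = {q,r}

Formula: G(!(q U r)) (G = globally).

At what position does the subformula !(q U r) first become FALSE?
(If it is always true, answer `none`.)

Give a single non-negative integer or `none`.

s_0={p,q,r}: !(q U r)=False (q U r)=True q=True r=True
s_1={}: !(q U r)=True (q U r)=False q=False r=False
s_2={r,s}: !(q U r)=False (q U r)=True q=False r=True
s_3={p}: !(q U r)=True (q U r)=False q=False r=False
s_4={q,r}: !(q U r)=False (q U r)=True q=True r=True
G(!(q U r)) holds globally = False
First violation at position 0.

Answer: 0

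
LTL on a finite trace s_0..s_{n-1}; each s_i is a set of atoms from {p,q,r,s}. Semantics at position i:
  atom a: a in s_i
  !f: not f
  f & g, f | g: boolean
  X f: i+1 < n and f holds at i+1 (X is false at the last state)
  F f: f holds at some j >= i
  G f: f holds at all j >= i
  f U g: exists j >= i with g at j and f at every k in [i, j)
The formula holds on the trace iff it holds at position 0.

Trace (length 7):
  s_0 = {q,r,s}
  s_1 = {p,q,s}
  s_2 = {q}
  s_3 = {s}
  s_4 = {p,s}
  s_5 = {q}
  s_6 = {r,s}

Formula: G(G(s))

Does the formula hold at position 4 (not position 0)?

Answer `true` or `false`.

s_0={q,r,s}: G(G(s))=False G(s)=False s=True
s_1={p,q,s}: G(G(s))=False G(s)=False s=True
s_2={q}: G(G(s))=False G(s)=False s=False
s_3={s}: G(G(s))=False G(s)=False s=True
s_4={p,s}: G(G(s))=False G(s)=False s=True
s_5={q}: G(G(s))=False G(s)=False s=False
s_6={r,s}: G(G(s))=True G(s)=True s=True
Evaluating at position 4: result = False

Answer: false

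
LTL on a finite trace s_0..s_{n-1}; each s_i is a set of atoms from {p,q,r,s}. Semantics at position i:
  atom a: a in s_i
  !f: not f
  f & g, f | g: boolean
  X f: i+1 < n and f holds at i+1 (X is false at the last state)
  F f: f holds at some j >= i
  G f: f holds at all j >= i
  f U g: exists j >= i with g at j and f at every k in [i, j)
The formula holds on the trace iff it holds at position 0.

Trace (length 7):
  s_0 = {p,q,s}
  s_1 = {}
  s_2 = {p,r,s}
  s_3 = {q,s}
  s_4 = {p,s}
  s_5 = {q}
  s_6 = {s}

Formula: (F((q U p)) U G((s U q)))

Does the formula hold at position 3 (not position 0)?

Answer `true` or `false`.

Answer: false

Derivation:
s_0={p,q,s}: (F((q U p)) U G((s U q)))=False F((q U p))=True (q U p)=True q=True p=True G((s U q))=False (s U q)=True s=True
s_1={}: (F((q U p)) U G((s U q)))=False F((q U p))=True (q U p)=False q=False p=False G((s U q))=False (s U q)=False s=False
s_2={p,r,s}: (F((q U p)) U G((s U q)))=False F((q U p))=True (q U p)=True q=False p=True G((s U q))=False (s U q)=True s=True
s_3={q,s}: (F((q U p)) U G((s U q)))=False F((q U p))=True (q U p)=True q=True p=False G((s U q))=False (s U q)=True s=True
s_4={p,s}: (F((q U p)) U G((s U q)))=False F((q U p))=True (q U p)=True q=False p=True G((s U q))=False (s U q)=True s=True
s_5={q}: (F((q U p)) U G((s U q)))=False F((q U p))=False (q U p)=False q=True p=False G((s U q))=False (s U q)=True s=False
s_6={s}: (F((q U p)) U G((s U q)))=False F((q U p))=False (q U p)=False q=False p=False G((s U q))=False (s U q)=False s=True
Evaluating at position 3: result = False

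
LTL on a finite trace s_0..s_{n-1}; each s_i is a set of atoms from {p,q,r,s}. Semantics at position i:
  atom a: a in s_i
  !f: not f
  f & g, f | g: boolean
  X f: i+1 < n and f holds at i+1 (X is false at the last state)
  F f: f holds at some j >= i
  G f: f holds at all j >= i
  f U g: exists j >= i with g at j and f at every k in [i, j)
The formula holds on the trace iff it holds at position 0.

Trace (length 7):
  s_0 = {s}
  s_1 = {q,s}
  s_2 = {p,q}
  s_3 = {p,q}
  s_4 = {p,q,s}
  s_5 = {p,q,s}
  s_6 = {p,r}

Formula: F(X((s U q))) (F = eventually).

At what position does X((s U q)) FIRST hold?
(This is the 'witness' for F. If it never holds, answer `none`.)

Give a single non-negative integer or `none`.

s_0={s}: X((s U q))=True (s U q)=True s=True q=False
s_1={q,s}: X((s U q))=True (s U q)=True s=True q=True
s_2={p,q}: X((s U q))=True (s U q)=True s=False q=True
s_3={p,q}: X((s U q))=True (s U q)=True s=False q=True
s_4={p,q,s}: X((s U q))=True (s U q)=True s=True q=True
s_5={p,q,s}: X((s U q))=False (s U q)=True s=True q=True
s_6={p,r}: X((s U q))=False (s U q)=False s=False q=False
F(X((s U q))) holds; first witness at position 0.

Answer: 0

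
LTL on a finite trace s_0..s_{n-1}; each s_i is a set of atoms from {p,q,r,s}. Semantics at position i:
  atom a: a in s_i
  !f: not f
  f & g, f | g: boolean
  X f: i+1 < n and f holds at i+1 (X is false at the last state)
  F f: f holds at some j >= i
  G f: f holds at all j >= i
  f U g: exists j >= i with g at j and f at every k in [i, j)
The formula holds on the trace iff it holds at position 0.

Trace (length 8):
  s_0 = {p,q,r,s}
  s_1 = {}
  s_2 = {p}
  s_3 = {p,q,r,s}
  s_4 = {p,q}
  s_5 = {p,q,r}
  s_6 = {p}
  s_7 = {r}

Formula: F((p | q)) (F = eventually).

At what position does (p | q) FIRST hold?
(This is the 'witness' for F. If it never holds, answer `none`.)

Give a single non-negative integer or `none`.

s_0={p,q,r,s}: (p | q)=True p=True q=True
s_1={}: (p | q)=False p=False q=False
s_2={p}: (p | q)=True p=True q=False
s_3={p,q,r,s}: (p | q)=True p=True q=True
s_4={p,q}: (p | q)=True p=True q=True
s_5={p,q,r}: (p | q)=True p=True q=True
s_6={p}: (p | q)=True p=True q=False
s_7={r}: (p | q)=False p=False q=False
F((p | q)) holds; first witness at position 0.

Answer: 0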